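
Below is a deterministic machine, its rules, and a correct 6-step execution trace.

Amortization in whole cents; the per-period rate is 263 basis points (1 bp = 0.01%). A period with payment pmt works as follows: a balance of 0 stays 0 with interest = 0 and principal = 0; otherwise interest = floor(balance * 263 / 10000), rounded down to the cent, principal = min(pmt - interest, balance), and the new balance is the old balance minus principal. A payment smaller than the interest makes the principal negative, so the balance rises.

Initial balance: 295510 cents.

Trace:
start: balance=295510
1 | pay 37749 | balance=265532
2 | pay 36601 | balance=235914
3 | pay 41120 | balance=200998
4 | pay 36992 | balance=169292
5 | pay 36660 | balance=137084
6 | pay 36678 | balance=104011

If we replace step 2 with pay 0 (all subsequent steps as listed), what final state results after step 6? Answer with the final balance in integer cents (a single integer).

144617

(re-executing from step 2 with the substitution; state before step 2: balance=265532)
2 | pay 0 | balance=272515
3 | pay 41120 | balance=238562
4 | pay 36992 | balance=207844
5 | pay 36660 | balance=176650
6 | pay 36678 | balance=144617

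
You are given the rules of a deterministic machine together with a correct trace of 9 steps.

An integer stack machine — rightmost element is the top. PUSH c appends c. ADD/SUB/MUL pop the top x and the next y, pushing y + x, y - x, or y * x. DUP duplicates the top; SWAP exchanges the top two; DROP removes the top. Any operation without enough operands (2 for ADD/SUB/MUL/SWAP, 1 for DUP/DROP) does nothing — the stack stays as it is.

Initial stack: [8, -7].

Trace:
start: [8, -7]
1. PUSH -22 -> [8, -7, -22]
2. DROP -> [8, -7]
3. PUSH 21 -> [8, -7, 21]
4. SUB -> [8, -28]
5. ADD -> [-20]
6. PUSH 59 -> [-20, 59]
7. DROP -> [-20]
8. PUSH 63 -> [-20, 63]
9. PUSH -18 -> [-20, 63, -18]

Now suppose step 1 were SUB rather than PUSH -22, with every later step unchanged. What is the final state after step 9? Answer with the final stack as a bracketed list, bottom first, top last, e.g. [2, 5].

[21, 63, -18]

(re-executing from step 1 with the substitution; state before step 1: [8, -7])
1. SUB -> [15]
2. DROP -> []
3. PUSH 21 -> [21]
4. SUB -> [21]
5. ADD -> [21]
6. PUSH 59 -> [21, 59]
7. DROP -> [21]
8. PUSH 63 -> [21, 63]
9. PUSH -18 -> [21, 63, -18]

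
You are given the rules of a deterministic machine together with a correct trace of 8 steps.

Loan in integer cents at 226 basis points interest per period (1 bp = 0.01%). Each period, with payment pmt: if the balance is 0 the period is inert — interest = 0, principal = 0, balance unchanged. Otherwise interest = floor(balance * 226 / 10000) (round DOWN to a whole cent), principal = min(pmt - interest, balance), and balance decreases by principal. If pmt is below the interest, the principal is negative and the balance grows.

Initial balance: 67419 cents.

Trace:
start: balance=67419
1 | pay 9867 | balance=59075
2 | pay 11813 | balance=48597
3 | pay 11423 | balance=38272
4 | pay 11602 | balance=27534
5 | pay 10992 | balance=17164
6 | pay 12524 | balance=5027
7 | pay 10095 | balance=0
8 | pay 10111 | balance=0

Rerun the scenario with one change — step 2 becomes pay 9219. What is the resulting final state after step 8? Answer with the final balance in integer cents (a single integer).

(re-executing from step 2 with the substitution; state before step 2: balance=59075)
2 | pay 9219 | balance=51191
3 | pay 11423 | balance=40924
4 | pay 11602 | balance=30246
5 | pay 10992 | balance=19937
6 | pay 12524 | balance=7863
7 | pay 10095 | balance=0
8 | pay 10111 | balance=0

0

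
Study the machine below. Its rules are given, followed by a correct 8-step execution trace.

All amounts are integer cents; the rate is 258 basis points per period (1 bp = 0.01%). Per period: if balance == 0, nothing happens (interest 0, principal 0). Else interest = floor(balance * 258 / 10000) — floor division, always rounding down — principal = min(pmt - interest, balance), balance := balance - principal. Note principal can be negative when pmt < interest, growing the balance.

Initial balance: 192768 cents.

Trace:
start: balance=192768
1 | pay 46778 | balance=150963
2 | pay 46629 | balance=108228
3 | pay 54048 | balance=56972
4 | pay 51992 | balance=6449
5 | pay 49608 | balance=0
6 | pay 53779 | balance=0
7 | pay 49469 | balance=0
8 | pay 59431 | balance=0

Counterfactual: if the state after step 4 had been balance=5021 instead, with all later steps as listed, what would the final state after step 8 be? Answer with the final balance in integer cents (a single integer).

0

state after step 4 := balance=5021
5 | pay 49608 | balance=0
6 | pay 53779 | balance=0
7 | pay 49469 | balance=0
8 | pay 59431 | balance=0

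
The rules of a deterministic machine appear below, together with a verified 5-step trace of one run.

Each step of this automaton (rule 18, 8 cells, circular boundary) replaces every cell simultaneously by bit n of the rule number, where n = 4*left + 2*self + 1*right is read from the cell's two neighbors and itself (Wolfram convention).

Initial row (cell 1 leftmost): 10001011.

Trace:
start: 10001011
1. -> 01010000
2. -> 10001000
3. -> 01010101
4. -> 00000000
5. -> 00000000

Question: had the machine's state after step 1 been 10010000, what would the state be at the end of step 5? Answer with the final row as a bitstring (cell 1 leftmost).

state after step 1 := 10010000
2. -> 01101001
3. -> 00000110
4. -> 00001001
5. -> 10010110

10010110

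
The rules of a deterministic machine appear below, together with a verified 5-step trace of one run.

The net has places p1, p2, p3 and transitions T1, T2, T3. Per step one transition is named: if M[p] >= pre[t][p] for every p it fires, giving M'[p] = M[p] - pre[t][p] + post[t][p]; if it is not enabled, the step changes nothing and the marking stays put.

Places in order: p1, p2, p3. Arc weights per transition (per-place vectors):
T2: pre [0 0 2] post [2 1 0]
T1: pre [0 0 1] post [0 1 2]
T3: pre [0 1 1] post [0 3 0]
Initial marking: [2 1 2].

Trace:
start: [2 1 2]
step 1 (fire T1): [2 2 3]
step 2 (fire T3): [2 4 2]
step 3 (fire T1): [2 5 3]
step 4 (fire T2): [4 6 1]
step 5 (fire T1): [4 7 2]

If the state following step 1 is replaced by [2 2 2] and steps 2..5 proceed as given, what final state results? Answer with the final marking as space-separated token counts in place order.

state after step 1 := [2 2 2]
step 2 (fire T3): [2 4 1]
step 3 (fire T1): [2 5 2]
step 4 (fire T2): [4 6 0]
step 5 (fire T1): [4 6 0]

4 6 0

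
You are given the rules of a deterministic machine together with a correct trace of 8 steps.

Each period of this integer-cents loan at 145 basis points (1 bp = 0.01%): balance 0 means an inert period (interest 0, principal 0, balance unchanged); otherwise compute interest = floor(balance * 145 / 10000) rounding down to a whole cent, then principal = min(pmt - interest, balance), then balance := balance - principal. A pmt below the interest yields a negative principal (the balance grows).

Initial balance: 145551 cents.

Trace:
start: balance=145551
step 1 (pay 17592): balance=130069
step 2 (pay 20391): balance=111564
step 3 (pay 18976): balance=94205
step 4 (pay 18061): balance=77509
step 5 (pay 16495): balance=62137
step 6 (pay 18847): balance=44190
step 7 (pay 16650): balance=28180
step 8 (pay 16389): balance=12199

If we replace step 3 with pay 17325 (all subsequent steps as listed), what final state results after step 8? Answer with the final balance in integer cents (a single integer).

(re-executing from step 3 with the substitution; state before step 3: balance=111564)
step 3 (pay 17325): balance=95856
step 4 (pay 18061): balance=79184
step 5 (pay 16495): balance=63837
step 6 (pay 18847): balance=45915
step 7 (pay 16650): balance=29930
step 8 (pay 16389): balance=13974

13974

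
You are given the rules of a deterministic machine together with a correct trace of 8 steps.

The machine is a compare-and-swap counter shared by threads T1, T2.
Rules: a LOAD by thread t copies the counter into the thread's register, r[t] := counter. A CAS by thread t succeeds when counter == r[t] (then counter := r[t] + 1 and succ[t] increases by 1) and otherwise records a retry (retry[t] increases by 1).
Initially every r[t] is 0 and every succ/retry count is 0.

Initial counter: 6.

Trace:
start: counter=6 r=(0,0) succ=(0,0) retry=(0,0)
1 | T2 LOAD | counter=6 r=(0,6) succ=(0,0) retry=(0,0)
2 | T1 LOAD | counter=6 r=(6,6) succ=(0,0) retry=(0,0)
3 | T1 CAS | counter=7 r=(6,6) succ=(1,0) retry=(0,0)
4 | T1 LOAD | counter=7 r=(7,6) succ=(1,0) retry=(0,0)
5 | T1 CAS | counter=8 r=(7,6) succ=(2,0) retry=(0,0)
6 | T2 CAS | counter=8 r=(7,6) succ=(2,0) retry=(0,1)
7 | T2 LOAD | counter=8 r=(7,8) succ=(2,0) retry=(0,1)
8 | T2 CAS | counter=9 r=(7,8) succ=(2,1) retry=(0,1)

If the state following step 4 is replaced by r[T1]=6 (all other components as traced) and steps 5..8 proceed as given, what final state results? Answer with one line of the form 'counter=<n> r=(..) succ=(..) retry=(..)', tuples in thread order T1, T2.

state after step 4 := counter=7 r=(6,6) succ=(1,0) retry=(0,0)
5 | T1 CAS | counter=7 r=(6,6) succ=(1,0) retry=(1,0)
6 | T2 CAS | counter=7 r=(6,6) succ=(1,0) retry=(1,1)
7 | T2 LOAD | counter=7 r=(6,7) succ=(1,0) retry=(1,1)
8 | T2 CAS | counter=8 r=(6,7) succ=(1,1) retry=(1,1)

counter=8 r=(6,7) succ=(1,1) retry=(1,1)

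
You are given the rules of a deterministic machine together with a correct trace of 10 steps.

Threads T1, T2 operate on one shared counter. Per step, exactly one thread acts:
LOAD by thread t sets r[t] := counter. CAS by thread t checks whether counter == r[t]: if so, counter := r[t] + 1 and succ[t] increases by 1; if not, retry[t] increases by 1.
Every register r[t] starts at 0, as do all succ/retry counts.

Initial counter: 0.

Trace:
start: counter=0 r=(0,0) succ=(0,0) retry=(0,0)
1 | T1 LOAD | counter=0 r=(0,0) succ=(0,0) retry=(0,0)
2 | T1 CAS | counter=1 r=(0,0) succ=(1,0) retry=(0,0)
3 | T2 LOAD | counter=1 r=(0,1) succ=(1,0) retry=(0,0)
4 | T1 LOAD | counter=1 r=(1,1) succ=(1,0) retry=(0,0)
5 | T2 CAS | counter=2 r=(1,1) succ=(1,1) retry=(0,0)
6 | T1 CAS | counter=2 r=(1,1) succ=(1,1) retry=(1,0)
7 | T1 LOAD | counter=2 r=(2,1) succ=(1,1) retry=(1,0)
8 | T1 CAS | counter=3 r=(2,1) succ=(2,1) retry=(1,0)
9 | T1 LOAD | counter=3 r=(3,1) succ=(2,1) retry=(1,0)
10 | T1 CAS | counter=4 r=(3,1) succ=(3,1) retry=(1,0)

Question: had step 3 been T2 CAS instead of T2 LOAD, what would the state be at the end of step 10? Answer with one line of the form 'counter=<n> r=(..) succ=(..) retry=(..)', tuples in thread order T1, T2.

(re-executing from step 3 with the substitution; state before step 3: counter=1 r=(0,0) succ=(1,0) retry=(0,0))
3 | T2 CAS | counter=1 r=(0,0) succ=(1,0) retry=(0,1)
4 | T1 LOAD | counter=1 r=(1,0) succ=(1,0) retry=(0,1)
5 | T2 CAS | counter=1 r=(1,0) succ=(1,0) retry=(0,2)
6 | T1 CAS | counter=2 r=(1,0) succ=(2,0) retry=(0,2)
7 | T1 LOAD | counter=2 r=(2,0) succ=(2,0) retry=(0,2)
8 | T1 CAS | counter=3 r=(2,0) succ=(3,0) retry=(0,2)
9 | T1 LOAD | counter=3 r=(3,0) succ=(3,0) retry=(0,2)
10 | T1 CAS | counter=4 r=(3,0) succ=(4,0) retry=(0,2)

counter=4 r=(3,0) succ=(4,0) retry=(0,2)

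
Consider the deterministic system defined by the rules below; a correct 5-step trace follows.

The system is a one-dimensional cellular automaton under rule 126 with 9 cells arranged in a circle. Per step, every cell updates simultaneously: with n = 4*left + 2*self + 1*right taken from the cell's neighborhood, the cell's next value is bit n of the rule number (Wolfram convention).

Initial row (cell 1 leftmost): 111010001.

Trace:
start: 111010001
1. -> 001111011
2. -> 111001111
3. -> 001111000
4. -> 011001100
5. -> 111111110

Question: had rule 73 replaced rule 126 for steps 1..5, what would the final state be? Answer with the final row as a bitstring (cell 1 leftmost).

100000001

(re-executing steps 1..5 under rule 73; state before step 1: 111010001)
1. -> 001000101
2. -> 000010000
3. -> 111000111
4. -> 001010100
5. -> 100000001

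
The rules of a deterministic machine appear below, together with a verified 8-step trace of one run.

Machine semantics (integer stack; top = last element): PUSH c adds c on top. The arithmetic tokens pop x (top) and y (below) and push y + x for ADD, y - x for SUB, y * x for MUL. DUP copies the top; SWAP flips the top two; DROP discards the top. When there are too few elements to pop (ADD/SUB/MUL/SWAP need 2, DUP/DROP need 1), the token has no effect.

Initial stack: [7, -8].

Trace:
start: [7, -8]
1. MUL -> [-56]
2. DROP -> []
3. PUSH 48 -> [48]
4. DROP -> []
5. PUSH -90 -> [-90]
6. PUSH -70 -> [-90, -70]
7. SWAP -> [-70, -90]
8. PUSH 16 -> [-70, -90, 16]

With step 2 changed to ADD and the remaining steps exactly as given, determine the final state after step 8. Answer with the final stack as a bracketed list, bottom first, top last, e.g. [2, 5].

(re-executing from step 2 with the substitution; state before step 2: [-56])
2. ADD -> [-56]
3. PUSH 48 -> [-56, 48]
4. DROP -> [-56]
5. PUSH -90 -> [-56, -90]
6. PUSH -70 -> [-56, -90, -70]
7. SWAP -> [-56, -70, -90]
8. PUSH 16 -> [-56, -70, -90, 16]

[-56, -70, -90, 16]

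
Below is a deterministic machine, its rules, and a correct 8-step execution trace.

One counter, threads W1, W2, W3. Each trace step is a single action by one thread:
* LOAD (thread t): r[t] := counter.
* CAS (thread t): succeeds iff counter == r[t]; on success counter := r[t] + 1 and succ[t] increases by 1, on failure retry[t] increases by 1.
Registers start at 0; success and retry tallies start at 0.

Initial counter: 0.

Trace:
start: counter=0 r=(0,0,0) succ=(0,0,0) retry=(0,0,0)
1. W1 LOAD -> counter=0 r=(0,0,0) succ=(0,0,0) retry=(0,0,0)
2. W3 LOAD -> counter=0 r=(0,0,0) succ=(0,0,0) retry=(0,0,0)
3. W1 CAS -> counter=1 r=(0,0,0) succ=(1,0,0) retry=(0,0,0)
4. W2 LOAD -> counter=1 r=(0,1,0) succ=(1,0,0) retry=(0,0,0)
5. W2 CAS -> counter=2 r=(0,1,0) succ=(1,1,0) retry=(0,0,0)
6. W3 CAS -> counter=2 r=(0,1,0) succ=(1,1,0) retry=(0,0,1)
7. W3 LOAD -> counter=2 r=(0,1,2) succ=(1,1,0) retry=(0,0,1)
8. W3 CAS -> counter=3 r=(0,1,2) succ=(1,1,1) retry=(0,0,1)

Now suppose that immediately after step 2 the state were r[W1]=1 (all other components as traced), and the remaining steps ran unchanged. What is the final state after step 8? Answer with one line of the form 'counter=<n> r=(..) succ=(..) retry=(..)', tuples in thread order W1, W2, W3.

counter=2 r=(1,0,1) succ=(0,1,1) retry=(1,0,1)

state after step 2 := counter=0 r=(1,0,0) succ=(0,0,0) retry=(0,0,0)
3. W1 CAS -> counter=0 r=(1,0,0) succ=(0,0,0) retry=(1,0,0)
4. W2 LOAD -> counter=0 r=(1,0,0) succ=(0,0,0) retry=(1,0,0)
5. W2 CAS -> counter=1 r=(1,0,0) succ=(0,1,0) retry=(1,0,0)
6. W3 CAS -> counter=1 r=(1,0,0) succ=(0,1,0) retry=(1,0,1)
7. W3 LOAD -> counter=1 r=(1,0,1) succ=(0,1,0) retry=(1,0,1)
8. W3 CAS -> counter=2 r=(1,0,1) succ=(0,1,1) retry=(1,0,1)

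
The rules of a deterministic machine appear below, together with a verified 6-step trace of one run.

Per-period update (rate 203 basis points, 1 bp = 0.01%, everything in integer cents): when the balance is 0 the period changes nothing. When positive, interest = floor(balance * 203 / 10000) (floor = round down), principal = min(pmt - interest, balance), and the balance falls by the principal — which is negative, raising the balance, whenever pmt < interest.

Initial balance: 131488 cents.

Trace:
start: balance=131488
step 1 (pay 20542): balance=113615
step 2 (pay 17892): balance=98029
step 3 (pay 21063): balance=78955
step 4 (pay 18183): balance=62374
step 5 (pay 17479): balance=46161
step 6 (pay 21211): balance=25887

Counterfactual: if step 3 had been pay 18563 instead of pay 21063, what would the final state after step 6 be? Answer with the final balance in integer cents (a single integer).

28541

(re-executing from step 3 with the substitution; state before step 3: balance=98029)
step 3 (pay 18563): balance=81455
step 4 (pay 18183): balance=64925
step 5 (pay 17479): balance=48763
step 6 (pay 21211): balance=28541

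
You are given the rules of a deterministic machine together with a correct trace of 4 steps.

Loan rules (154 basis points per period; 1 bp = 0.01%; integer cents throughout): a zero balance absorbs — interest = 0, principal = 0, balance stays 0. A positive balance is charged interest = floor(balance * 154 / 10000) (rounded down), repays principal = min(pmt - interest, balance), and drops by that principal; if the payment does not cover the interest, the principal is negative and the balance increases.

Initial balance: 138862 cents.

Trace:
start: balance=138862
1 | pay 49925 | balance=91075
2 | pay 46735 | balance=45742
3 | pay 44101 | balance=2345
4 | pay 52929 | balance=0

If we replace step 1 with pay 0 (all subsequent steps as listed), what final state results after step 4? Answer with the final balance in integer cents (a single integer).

1719

(re-executing from step 1 with the substitution; state before step 1: balance=138862)
1 | pay 0 | balance=141000
2 | pay 46735 | balance=96436
3 | pay 44101 | balance=53820
4 | pay 52929 | balance=1719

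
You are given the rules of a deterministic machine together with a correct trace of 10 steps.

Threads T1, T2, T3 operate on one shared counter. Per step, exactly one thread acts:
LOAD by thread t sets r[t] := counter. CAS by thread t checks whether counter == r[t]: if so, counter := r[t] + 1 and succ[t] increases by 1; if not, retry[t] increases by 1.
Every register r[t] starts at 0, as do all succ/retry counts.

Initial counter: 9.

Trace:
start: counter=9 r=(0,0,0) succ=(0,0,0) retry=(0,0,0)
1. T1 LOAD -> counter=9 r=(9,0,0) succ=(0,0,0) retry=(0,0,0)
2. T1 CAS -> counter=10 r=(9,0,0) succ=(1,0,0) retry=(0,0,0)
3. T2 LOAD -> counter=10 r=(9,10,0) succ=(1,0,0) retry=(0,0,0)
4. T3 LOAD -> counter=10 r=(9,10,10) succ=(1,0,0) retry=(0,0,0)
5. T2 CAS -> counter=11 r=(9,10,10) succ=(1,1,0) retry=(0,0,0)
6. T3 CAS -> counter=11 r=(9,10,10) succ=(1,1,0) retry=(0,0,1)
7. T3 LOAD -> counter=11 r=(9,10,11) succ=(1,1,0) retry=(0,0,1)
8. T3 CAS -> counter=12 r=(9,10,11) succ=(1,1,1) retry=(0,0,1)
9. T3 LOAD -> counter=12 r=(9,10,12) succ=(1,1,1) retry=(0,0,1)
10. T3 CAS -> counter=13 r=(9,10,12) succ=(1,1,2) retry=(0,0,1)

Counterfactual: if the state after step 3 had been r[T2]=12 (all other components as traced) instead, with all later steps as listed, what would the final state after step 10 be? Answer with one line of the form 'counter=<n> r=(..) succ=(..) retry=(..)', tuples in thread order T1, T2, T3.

counter=13 r=(9,12,12) succ=(1,0,3) retry=(0,1,0)

state after step 3 := counter=10 r=(9,12,0) succ=(1,0,0) retry=(0,0,0)
4. T3 LOAD -> counter=10 r=(9,12,10) succ=(1,0,0) retry=(0,0,0)
5. T2 CAS -> counter=10 r=(9,12,10) succ=(1,0,0) retry=(0,1,0)
6. T3 CAS -> counter=11 r=(9,12,10) succ=(1,0,1) retry=(0,1,0)
7. T3 LOAD -> counter=11 r=(9,12,11) succ=(1,0,1) retry=(0,1,0)
8. T3 CAS -> counter=12 r=(9,12,11) succ=(1,0,2) retry=(0,1,0)
9. T3 LOAD -> counter=12 r=(9,12,12) succ=(1,0,2) retry=(0,1,0)
10. T3 CAS -> counter=13 r=(9,12,12) succ=(1,0,3) retry=(0,1,0)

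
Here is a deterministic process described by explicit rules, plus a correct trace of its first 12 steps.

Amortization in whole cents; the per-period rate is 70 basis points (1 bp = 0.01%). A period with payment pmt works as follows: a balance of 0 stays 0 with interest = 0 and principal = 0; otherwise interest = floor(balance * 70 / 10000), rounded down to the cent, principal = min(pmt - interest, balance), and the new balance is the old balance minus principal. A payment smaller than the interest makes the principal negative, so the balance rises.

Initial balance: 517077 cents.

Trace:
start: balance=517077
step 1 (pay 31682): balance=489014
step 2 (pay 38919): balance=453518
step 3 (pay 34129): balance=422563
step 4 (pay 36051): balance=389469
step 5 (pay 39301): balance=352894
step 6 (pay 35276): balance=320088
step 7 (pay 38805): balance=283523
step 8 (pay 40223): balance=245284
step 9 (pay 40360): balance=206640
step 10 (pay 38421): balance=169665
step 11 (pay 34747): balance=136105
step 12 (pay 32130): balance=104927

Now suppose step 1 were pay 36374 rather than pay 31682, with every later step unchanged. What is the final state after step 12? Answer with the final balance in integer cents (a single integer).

99861

(re-executing from step 1 with the substitution; state before step 1: balance=517077)
step 1 (pay 36374): balance=484322
step 2 (pay 38919): balance=448793
step 3 (pay 34129): balance=417805
step 4 (pay 36051): balance=384678
step 5 (pay 39301): balance=348069
step 6 (pay 35276): balance=315229
step 7 (pay 38805): balance=278630
step 8 (pay 40223): balance=240357
step 9 (pay 40360): balance=201679
step 10 (pay 38421): balance=164669
step 11 (pay 34747): balance=131074
step 12 (pay 32130): balance=99861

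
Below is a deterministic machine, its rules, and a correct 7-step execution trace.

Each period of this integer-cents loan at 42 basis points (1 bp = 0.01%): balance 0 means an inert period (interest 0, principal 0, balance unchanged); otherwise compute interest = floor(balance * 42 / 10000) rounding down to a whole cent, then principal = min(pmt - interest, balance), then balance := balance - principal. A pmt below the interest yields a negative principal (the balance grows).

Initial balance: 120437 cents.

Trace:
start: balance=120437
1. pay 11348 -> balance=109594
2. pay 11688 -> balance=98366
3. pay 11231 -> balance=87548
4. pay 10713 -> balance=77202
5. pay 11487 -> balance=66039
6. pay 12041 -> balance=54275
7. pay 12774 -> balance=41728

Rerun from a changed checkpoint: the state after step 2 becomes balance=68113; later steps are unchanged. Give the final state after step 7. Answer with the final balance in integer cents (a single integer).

state after step 2 := balance=68113
3. pay 11231 -> balance=57168
4. pay 10713 -> balance=46695
5. pay 11487 -> balance=35404
6. pay 12041 -> balance=23511
7. pay 12774 -> balance=10835

10835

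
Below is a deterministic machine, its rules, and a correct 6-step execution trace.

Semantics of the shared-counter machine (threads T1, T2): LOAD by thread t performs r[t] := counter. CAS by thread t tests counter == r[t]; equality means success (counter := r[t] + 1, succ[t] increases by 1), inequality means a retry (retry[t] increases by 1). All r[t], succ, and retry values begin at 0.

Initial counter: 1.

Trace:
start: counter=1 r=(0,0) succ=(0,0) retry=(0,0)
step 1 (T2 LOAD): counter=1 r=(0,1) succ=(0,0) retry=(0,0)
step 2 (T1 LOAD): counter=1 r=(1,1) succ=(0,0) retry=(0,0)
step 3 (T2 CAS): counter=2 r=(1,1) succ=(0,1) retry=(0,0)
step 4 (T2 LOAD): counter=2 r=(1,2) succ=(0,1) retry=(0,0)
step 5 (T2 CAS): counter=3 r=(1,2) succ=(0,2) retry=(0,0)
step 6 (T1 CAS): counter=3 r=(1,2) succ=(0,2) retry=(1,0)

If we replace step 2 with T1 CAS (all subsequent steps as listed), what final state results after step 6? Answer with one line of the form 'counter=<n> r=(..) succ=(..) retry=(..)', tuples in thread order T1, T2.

counter=3 r=(0,2) succ=(0,2) retry=(2,0)

(re-executing from step 2 with the substitution; state before step 2: counter=1 r=(0,1) succ=(0,0) retry=(0,0))
step 2 (T1 CAS): counter=1 r=(0,1) succ=(0,0) retry=(1,0)
step 3 (T2 CAS): counter=2 r=(0,1) succ=(0,1) retry=(1,0)
step 4 (T2 LOAD): counter=2 r=(0,2) succ=(0,1) retry=(1,0)
step 5 (T2 CAS): counter=3 r=(0,2) succ=(0,2) retry=(1,0)
step 6 (T1 CAS): counter=3 r=(0,2) succ=(0,2) retry=(2,0)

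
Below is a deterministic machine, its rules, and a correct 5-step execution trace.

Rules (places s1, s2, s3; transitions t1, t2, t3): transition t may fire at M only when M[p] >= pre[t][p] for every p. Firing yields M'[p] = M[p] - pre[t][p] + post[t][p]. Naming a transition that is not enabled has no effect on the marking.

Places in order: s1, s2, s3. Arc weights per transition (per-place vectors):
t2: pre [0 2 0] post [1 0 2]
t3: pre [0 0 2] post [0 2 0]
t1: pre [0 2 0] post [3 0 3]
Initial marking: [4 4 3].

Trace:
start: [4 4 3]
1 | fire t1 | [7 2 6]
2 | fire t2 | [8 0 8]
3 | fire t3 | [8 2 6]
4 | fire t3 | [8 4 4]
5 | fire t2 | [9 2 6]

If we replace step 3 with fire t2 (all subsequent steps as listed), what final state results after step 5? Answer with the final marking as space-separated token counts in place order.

(re-executing from step 3 with the substitution; state before step 3: [8 0 8])
3 | fire t2 | [8 0 8]
4 | fire t3 | [8 2 6]
5 | fire t2 | [9 0 8]

9 0 8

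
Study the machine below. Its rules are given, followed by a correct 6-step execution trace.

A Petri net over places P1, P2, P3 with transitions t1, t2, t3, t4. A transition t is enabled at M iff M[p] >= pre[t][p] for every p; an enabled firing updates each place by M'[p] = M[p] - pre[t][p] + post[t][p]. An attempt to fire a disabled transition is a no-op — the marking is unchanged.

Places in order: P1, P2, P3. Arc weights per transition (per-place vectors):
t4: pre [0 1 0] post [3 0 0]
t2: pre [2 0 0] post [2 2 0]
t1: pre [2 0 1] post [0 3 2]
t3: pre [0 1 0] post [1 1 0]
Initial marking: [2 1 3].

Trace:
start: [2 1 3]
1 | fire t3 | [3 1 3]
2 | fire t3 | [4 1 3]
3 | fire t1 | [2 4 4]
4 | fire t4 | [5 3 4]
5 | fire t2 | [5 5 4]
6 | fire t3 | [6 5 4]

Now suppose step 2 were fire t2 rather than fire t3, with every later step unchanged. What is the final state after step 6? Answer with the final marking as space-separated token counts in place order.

(re-executing from step 2 with the substitution; state before step 2: [3 1 3])
2 | fire t2 | [3 3 3]
3 | fire t1 | [1 6 4]
4 | fire t4 | [4 5 4]
5 | fire t2 | [4 7 4]
6 | fire t3 | [5 7 4]

5 7 4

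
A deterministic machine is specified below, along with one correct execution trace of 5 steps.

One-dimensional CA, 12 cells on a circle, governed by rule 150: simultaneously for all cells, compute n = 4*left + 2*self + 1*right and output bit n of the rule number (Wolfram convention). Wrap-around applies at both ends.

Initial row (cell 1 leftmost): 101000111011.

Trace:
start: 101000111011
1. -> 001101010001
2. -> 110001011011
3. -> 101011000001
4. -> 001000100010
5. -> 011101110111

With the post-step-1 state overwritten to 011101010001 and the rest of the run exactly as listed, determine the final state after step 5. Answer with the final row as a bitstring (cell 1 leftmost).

state after step 1 := 011101010001
2. -> 001001011011
3. -> 111111000000
4. -> 011110100001
5. -> 001100110011

001100110011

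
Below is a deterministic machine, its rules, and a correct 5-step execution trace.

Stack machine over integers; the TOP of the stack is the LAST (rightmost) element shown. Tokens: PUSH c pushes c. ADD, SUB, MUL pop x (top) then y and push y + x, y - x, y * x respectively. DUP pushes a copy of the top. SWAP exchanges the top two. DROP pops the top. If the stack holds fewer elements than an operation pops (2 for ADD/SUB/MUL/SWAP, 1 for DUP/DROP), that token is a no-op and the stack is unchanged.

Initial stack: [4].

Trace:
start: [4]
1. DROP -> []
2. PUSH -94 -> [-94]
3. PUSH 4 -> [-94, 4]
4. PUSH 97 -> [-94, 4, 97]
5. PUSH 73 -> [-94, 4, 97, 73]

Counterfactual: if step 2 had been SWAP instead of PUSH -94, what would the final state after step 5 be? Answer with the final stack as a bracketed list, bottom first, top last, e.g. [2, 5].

(re-executing from step 2 with the substitution; state before step 2: [])
2. SWAP -> []
3. PUSH 4 -> [4]
4. PUSH 97 -> [4, 97]
5. PUSH 73 -> [4, 97, 73]

[4, 97, 73]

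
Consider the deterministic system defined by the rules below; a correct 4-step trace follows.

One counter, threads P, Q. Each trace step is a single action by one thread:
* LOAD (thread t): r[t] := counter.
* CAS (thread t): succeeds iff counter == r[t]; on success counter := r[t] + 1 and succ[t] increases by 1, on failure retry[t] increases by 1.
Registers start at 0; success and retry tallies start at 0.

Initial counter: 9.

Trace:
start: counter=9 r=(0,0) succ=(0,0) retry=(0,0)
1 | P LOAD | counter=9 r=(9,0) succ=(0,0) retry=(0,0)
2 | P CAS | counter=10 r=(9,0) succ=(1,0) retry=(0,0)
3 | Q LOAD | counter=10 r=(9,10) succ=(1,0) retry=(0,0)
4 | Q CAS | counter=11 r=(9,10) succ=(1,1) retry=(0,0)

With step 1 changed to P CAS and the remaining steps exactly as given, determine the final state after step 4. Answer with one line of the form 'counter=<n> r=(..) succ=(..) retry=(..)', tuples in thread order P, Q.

(re-executing from step 1 with the substitution; state before step 1: counter=9 r=(0,0) succ=(0,0) retry=(0,0))
1 | P CAS | counter=9 r=(0,0) succ=(0,0) retry=(1,0)
2 | P CAS | counter=9 r=(0,0) succ=(0,0) retry=(2,0)
3 | Q LOAD | counter=9 r=(0,9) succ=(0,0) retry=(2,0)
4 | Q CAS | counter=10 r=(0,9) succ=(0,1) retry=(2,0)

counter=10 r=(0,9) succ=(0,1) retry=(2,0)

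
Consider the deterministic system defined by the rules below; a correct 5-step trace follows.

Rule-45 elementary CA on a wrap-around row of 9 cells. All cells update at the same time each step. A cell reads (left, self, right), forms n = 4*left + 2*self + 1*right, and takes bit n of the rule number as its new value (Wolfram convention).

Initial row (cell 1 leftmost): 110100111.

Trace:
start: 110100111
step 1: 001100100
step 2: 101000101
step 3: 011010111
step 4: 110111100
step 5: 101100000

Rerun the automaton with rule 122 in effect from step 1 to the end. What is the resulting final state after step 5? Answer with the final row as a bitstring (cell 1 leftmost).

(re-executing steps 1..5 under rule 122; state before step 1: 110100111)
step 1: 011011100
step 2: 111110110
step 3: 100011111
step 4: 110110000
step 5: 111111001

111111001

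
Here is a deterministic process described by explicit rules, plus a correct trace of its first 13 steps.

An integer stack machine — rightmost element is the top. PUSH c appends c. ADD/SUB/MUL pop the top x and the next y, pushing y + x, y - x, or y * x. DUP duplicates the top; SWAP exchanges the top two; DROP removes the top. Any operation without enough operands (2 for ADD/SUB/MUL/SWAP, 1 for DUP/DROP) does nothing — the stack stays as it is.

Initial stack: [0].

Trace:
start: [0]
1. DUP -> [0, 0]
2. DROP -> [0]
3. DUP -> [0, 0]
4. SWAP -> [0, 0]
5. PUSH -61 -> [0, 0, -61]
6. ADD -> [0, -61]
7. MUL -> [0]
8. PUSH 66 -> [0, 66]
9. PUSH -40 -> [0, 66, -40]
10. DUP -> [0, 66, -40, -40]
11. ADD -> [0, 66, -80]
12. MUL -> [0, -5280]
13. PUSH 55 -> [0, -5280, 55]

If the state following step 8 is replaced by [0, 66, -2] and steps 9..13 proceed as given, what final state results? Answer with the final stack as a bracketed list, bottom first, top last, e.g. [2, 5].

state after step 8 := [0, 66, -2]
9. PUSH -40 -> [0, 66, -2, -40]
10. DUP -> [0, 66, -2, -40, -40]
11. ADD -> [0, 66, -2, -80]
12. MUL -> [0, 66, 160]
13. PUSH 55 -> [0, 66, 160, 55]

[0, 66, 160, 55]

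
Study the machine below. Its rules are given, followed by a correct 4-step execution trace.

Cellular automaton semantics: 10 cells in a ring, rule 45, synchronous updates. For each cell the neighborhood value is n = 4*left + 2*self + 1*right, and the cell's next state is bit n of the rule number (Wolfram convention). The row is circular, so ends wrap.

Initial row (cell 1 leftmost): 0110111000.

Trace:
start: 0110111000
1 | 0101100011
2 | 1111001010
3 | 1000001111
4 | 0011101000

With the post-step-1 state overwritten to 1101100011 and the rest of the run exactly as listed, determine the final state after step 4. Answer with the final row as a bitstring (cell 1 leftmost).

state after step 1 := 1101100011
2 | 0011001010
3 | 1010001110
4 | 1110101001

1110101001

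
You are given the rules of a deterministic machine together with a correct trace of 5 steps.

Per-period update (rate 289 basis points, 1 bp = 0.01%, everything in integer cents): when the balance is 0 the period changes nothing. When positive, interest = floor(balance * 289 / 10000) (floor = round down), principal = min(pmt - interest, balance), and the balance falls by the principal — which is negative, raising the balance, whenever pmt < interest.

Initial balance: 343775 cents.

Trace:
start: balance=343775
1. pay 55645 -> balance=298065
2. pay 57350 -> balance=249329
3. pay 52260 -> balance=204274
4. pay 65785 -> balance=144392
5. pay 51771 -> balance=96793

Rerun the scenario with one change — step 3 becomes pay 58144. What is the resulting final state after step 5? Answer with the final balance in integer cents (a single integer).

(re-executing from step 3 with the substitution; state before step 3: balance=249329)
3. pay 58144 -> balance=198390
4. pay 65785 -> balance=138338
5. pay 51771 -> balance=90564

90564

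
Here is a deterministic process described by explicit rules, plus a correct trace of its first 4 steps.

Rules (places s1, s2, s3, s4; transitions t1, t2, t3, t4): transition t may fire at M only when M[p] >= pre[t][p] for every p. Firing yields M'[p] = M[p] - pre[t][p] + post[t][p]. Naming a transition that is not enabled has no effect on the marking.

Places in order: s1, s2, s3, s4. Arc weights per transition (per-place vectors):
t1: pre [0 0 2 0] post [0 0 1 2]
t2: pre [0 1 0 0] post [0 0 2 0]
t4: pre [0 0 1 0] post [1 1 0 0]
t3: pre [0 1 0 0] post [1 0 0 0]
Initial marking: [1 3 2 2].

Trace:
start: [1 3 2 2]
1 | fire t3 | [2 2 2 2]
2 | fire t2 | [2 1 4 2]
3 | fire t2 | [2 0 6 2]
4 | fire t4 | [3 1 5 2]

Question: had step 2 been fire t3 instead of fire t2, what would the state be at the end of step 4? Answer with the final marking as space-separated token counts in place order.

(re-executing from step 2 with the substitution; state before step 2: [2 2 2 2])
2 | fire t3 | [3 1 2 2]
3 | fire t2 | [3 0 4 2]
4 | fire t4 | [4 1 3 2]

4 1 3 2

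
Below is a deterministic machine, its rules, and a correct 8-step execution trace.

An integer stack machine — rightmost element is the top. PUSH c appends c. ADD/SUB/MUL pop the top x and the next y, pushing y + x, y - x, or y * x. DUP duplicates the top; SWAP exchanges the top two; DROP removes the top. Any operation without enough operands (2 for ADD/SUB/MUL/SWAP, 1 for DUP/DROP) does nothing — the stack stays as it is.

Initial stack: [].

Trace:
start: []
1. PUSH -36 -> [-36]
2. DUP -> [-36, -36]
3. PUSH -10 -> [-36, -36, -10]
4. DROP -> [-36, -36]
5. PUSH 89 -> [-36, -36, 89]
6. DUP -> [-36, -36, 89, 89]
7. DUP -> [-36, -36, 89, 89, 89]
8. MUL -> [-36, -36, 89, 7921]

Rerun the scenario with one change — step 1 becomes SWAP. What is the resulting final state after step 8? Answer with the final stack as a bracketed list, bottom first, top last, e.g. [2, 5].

[89, 7921]

(re-executing from step 1 with the substitution; state before step 1: [])
1. SWAP -> []
2. DUP -> []
3. PUSH -10 -> [-10]
4. DROP -> []
5. PUSH 89 -> [89]
6. DUP -> [89, 89]
7. DUP -> [89, 89, 89]
8. MUL -> [89, 7921]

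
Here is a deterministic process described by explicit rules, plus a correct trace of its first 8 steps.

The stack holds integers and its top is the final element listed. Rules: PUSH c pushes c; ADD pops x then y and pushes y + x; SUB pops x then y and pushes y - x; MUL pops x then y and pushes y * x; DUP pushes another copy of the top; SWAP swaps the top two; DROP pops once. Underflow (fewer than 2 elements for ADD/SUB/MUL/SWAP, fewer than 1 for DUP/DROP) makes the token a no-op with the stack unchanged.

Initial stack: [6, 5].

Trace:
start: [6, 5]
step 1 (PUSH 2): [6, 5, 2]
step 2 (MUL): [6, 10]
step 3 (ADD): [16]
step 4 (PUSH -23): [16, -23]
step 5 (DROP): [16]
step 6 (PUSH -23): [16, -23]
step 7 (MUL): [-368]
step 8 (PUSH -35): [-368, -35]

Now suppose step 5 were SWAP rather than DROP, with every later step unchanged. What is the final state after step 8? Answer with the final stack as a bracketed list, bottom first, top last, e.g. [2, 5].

(re-executing from step 5 with the substitution; state before step 5: [16, -23])
step 5 (SWAP): [-23, 16]
step 6 (PUSH -23): [-23, 16, -23]
step 7 (MUL): [-23, -368]
step 8 (PUSH -35): [-23, -368, -35]

[-23, -368, -35]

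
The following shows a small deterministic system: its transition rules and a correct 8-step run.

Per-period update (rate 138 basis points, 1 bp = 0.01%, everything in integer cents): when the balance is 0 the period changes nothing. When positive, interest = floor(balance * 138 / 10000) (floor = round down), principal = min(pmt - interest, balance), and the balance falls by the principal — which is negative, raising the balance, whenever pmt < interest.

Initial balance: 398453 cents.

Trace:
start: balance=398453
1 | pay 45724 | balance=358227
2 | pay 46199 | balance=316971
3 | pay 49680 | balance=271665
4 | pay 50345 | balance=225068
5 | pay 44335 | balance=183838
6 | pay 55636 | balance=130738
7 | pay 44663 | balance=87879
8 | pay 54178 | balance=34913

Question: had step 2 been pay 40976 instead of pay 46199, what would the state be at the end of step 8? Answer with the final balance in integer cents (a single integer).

(re-executing from step 2 with the substitution; state before step 2: balance=358227)
2 | pay 40976 | balance=322194
3 | pay 49680 | balance=276960
4 | pay 50345 | balance=230437
5 | pay 44335 | balance=189282
6 | pay 55636 | balance=136258
7 | pay 44663 | balance=93475
8 | pay 54178 | balance=40586

40586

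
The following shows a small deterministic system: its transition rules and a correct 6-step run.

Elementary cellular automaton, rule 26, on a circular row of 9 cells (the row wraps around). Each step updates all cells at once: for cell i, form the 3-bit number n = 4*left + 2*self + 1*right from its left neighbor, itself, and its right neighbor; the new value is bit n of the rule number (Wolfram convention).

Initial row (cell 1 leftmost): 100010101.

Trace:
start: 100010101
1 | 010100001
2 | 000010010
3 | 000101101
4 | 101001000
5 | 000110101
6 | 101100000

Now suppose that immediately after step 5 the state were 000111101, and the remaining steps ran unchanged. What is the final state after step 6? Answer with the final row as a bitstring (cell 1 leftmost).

state after step 5 := 000111101
6 | 101100000

101100000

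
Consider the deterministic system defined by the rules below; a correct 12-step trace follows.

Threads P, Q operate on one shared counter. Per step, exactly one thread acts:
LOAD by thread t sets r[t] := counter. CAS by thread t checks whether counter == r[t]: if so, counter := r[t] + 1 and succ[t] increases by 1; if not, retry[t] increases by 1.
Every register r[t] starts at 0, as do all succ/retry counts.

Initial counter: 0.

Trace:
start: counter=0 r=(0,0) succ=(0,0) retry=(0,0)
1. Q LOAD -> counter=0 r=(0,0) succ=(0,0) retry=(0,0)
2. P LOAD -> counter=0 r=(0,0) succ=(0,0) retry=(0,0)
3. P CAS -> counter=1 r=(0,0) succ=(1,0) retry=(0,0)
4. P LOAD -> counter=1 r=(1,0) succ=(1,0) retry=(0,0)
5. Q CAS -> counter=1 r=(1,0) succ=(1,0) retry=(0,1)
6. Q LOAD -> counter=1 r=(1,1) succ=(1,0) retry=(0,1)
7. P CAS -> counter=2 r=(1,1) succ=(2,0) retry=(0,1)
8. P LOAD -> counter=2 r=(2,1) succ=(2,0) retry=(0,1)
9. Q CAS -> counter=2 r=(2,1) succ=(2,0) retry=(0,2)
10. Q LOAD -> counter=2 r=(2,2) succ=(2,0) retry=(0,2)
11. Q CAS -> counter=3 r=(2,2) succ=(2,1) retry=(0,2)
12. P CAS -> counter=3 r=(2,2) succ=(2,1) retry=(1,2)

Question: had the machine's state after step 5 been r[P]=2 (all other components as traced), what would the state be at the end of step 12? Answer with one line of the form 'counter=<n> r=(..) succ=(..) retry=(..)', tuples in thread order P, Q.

state after step 5 := counter=1 r=(2,0) succ=(1,0) retry=(0,1)
6. Q LOAD -> counter=1 r=(2,1) succ=(1,0) retry=(0,1)
7. P CAS -> counter=1 r=(2,1) succ=(1,0) retry=(1,1)
8. P LOAD -> counter=1 r=(1,1) succ=(1,0) retry=(1,1)
9. Q CAS -> counter=2 r=(1,1) succ=(1,1) retry=(1,1)
10. Q LOAD -> counter=2 r=(1,2) succ=(1,1) retry=(1,1)
11. Q CAS -> counter=3 r=(1,2) succ=(1,2) retry=(1,1)
12. P CAS -> counter=3 r=(1,2) succ=(1,2) retry=(2,1)

counter=3 r=(1,2) succ=(1,2) retry=(2,1)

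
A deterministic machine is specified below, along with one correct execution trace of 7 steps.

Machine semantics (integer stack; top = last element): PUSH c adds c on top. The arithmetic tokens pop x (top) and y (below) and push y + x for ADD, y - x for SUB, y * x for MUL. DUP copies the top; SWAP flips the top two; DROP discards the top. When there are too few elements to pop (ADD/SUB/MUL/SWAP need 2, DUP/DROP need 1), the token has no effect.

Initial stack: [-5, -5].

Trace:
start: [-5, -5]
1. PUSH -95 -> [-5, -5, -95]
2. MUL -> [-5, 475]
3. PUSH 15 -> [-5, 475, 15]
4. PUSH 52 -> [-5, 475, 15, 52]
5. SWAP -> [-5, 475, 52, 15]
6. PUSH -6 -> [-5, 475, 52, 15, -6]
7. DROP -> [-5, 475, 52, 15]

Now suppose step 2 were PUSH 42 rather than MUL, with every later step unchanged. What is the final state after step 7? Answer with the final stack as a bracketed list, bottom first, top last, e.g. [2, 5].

(re-executing from step 2 with the substitution; state before step 2: [-5, -5, -95])
2. PUSH 42 -> [-5, -5, -95, 42]
3. PUSH 15 -> [-5, -5, -95, 42, 15]
4. PUSH 52 -> [-5, -5, -95, 42, 15, 52]
5. SWAP -> [-5, -5, -95, 42, 52, 15]
6. PUSH -6 -> [-5, -5, -95, 42, 52, 15, -6]
7. DROP -> [-5, -5, -95, 42, 52, 15]

[-5, -5, -95, 42, 52, 15]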